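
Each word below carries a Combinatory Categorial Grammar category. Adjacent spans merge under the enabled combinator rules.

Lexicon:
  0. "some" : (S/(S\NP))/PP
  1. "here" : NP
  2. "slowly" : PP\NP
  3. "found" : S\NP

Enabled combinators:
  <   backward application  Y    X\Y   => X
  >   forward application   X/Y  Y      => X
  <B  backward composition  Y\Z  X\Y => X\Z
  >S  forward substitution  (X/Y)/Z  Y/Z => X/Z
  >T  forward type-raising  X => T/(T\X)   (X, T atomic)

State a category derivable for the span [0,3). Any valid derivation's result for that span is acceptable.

S/(S\NP)

[0,4] S   >
  [0,3] S/(S\NP)   >
    [0,1] "some" : (S/(S\NP))/PP
    [1,3] PP   >
      [1,2] PP/(PP\NP)   >T
        [1,2] "here" : NP
      [2,3] "slowly" : PP\NP
  [3,4] "found" : S\NP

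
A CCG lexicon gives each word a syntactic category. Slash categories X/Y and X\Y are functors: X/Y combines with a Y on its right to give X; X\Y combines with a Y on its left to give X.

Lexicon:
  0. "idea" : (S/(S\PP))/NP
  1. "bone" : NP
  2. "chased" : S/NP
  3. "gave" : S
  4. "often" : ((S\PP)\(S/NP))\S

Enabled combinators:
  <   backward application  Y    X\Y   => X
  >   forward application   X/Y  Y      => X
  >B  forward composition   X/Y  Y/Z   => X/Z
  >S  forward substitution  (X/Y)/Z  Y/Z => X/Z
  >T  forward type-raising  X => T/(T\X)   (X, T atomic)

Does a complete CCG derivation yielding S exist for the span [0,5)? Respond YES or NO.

[0,5] S   >
  [0,2] S/(S\PP)   >
    [0,1] "idea" : (S/(S\PP))/NP
    [1,2] "bone" : NP
  [2,5] S\PP   <
    [2,3] "chased" : S/NP
    [3,5] (S\PP)\(S/NP)   <
      [3,4] "gave" : S
      [4,5] "often" : ((S\PP)\(S/NP))\S

YES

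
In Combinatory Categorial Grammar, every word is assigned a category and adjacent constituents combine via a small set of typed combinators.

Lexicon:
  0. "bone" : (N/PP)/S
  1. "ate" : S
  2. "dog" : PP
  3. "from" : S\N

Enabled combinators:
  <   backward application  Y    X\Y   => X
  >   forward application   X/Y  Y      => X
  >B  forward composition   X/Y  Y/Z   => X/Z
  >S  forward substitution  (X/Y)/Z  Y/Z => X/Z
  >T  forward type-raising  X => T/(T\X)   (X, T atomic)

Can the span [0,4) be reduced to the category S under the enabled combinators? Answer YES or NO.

[0,4] S   <
  [0,3] N   >
    [0,2] N/PP   >
      [0,1] "bone" : (N/PP)/S
      [1,2] "ate" : S
    [2,3] "dog" : PP
  [3,4] "from" : S\N

YES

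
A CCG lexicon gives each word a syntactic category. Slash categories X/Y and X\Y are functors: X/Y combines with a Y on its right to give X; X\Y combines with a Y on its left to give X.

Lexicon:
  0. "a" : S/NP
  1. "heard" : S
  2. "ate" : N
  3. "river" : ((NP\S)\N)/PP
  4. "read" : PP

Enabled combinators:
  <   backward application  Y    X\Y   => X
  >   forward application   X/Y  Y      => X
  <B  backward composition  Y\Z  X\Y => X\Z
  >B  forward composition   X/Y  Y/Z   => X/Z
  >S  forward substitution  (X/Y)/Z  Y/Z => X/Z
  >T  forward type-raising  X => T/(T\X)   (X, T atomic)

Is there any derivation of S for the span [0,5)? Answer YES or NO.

YES

[0,5] S   >
  [0,1] "a" : S/NP
  [1,5] NP   <
    [1,2] "heard" : S
    [2,5] NP\S   <
      [2,3] "ate" : N
      [3,5] (NP\S)\N   >
        [3,4] "river" : ((NP\S)\N)/PP
        [4,5] "read" : PP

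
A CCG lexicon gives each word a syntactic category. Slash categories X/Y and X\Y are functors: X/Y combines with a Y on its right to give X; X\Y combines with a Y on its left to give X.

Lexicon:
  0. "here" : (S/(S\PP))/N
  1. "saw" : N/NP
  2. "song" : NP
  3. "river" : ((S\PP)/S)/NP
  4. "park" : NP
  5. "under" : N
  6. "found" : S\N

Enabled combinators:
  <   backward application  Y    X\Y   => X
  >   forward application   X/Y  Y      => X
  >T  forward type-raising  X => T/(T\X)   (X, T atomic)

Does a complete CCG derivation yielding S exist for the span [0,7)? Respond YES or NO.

[0,7] S   >
  [0,3] S/(S\PP)   >
    [0,1] "here" : (S/(S\PP))/N
    [1,3] N   >
      [1,2] "saw" : N/NP
      [2,3] "song" : NP
  [3,7] S\PP   >
    [3,5] (S\PP)/S   >
      [3,4] "river" : ((S\PP)/S)/NP
      [4,5] "park" : NP
    [5,7] S   <
      [5,6] "under" : N
      [6,7] "found" : S\N

YES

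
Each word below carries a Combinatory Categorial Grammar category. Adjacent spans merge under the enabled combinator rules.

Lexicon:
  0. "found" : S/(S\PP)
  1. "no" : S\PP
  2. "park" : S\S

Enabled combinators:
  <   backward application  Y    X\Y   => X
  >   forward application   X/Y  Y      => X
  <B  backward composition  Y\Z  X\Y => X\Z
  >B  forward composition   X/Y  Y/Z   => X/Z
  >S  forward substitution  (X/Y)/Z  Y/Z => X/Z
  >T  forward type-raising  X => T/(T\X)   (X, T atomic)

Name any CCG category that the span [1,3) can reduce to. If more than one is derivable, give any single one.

S\PP

[0,3] S   >
  [0,1] "found" : S/(S\PP)
  [1,3] S\PP   <B
    [1,2] "no" : S\PP
    [2,3] "park" : S\S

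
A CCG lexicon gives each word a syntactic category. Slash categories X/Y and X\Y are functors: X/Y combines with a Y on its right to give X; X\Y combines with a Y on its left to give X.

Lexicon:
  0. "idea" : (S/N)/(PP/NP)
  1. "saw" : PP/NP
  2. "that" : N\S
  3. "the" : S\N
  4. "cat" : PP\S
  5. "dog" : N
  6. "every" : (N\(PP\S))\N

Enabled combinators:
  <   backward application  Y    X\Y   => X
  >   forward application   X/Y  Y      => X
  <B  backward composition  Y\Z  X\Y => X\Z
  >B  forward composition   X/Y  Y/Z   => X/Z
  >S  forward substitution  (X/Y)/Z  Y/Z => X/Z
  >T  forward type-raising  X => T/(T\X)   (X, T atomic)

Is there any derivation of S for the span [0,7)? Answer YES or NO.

YES

[0,7] S   >
  [0,2] S/N   >
    [0,1] "idea" : (S/N)/(PP/NP)
    [1,2] "saw" : PP/NP
  [2,7] N   <
    [2,5] PP\S   <B
      [2,3] "that" : N\S
      [3,5] PP\N   <B
        [3,4] "the" : S\N
        [4,5] "cat" : PP\S
    [5,7] N\(PP\S)   <
      [5,6] "dog" : N
      [6,7] "every" : (N\(PP\S))\N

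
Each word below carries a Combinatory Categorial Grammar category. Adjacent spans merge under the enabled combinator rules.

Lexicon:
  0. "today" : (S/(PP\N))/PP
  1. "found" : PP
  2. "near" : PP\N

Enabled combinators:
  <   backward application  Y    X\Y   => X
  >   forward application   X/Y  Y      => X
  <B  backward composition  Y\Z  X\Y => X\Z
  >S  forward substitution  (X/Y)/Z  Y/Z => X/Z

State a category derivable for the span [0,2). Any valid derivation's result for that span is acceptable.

[0,3] S   >
  [0,2] S/(PP\N)   >
    [0,1] "today" : (S/(PP\N))/PP
    [1,2] "found" : PP
  [2,3] "near" : PP\N

S/(PP\N)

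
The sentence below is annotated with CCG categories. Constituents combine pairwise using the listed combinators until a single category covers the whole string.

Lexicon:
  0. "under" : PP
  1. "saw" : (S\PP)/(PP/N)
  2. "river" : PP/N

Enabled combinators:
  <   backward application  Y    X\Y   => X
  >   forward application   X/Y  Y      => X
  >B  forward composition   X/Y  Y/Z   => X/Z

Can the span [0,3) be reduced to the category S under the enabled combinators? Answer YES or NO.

YES

[0,3] S   <
  [0,1] "under" : PP
  [1,3] S\PP   >
    [1,2] "saw" : (S\PP)/(PP/N)
    [2,3] "river" : PP/N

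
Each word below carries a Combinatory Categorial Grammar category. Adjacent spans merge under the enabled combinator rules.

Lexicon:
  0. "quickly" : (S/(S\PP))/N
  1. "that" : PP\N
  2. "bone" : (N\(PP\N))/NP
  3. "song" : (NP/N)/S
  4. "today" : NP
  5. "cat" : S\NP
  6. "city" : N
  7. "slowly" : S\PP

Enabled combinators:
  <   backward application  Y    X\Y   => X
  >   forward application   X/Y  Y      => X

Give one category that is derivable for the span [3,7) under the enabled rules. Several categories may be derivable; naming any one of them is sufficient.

NP

[0,8] S   >
  [0,7] S/(S\PP)   >
    [0,1] "quickly" : (S/(S\PP))/N
    [1,7] N   <
      [1,2] "that" : PP\N
      [2,7] N\(PP\N)   >
        [2,3] "bone" : (N\(PP\N))/NP
        [3,7] NP   >
          [3,6] NP/N   >
            [3,4] "song" : (NP/N)/S
            [4,6] S   <
              [4,5] "today" : NP
              [5,6] "cat" : S\NP
          [6,7] "city" : N
  [7,8] "slowly" : S\PP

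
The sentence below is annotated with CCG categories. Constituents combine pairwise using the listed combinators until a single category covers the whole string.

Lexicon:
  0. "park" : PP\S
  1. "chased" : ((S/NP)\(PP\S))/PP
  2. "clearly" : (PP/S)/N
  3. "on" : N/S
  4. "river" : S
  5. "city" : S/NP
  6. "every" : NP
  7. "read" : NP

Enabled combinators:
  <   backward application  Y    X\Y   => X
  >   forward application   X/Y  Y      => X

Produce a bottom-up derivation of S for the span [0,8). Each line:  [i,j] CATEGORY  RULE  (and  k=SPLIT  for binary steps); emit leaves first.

[0,1] PP\S  lex  "park"
[1,2] ((S/NP)\(PP\S))/PP  lex  "chased"
[2,3] (PP/S)/N  lex  "clearly"
[3,4] N/S  lex  "on"
[4,5] S  lex  "river"
[3,5] N  >  k=4
[2,5] PP/S  >  k=3
[5,6] S/NP  lex  "city"
[6,7] NP  lex  "every"
[5,7] S  >  k=6
[2,7] PP  >  k=5
[1,7] (S/NP)\(PP\S)  >  k=2
[0,7] S/NP  <  k=1
[7,8] NP  lex  "read"
[0,8] S  >  k=7

[0,8] S   >
  [0,7] S/NP   <
    [0,1] "park" : PP\S
    [1,7] (S/NP)\(PP\S)   >
      [1,2] "chased" : ((S/NP)\(PP\S))/PP
      [2,7] PP   >
        [2,5] PP/S   >
          [2,3] "clearly" : (PP/S)/N
          [3,5] N   >
            [3,4] "on" : N/S
            [4,5] "river" : S
        [5,7] S   >
          [5,6] "city" : S/NP
          [6,7] "every" : NP
  [7,8] "read" : NP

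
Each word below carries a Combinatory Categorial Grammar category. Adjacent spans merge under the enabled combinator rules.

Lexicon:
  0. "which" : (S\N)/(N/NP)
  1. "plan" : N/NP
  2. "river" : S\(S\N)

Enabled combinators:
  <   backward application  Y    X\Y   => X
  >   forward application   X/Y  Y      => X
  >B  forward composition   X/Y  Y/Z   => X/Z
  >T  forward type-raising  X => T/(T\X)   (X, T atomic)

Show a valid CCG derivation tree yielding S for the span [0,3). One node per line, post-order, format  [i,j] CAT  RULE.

[0,1] (S\N)/(N/NP)  lex  "which"
[1,2] N/NP  lex  "plan"
[0,2] S\N  >  k=1
[2,3] S\(S\N)  lex  "river"
[0,3] S  <  k=2

[0,3] S   <
  [0,2] S\N   >
    [0,1] "which" : (S\N)/(N/NP)
    [1,2] "plan" : N/NP
  [2,3] "river" : S\(S\N)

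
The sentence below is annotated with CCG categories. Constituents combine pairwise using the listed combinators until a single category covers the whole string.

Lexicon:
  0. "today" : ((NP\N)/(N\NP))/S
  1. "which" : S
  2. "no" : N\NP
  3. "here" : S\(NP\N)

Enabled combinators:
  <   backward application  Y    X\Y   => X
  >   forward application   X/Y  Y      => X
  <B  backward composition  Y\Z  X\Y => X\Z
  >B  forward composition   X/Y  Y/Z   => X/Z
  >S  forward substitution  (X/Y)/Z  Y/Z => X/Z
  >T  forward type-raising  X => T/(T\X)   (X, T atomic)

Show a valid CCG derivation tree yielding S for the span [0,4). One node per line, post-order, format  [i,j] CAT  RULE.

[0,4] S   <
  [0,3] NP\N   >
    [0,2] (NP\N)/(N\NP)   >
      [0,1] "today" : ((NP\N)/(N\NP))/S
      [1,2] "which" : S
    [2,3] "no" : N\NP
  [3,4] "here" : S\(NP\N)

[0,1] ((NP\N)/(N\NP))/S  lex  "today"
[1,2] S  lex  "which"
[0,2] (NP\N)/(N\NP)  >  k=1
[2,3] N\NP  lex  "no"
[0,3] NP\N  >  k=2
[3,4] S\(NP\N)  lex  "here"
[0,4] S  <  k=3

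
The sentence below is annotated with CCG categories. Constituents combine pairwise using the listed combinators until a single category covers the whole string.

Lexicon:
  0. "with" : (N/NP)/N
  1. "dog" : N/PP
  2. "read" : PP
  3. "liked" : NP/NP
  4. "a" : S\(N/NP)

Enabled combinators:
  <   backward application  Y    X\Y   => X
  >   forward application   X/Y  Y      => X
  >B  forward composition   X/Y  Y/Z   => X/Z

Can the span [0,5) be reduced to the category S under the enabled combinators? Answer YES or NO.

YES

[0,5] S   <
  [0,4] N/NP   >B
    [0,3] N/NP   >
      [0,1] "with" : (N/NP)/N
      [1,3] N   >
        [1,2] "dog" : N/PP
        [2,3] "read" : PP
    [3,4] "liked" : NP/NP
  [4,5] "a" : S\(N/NP)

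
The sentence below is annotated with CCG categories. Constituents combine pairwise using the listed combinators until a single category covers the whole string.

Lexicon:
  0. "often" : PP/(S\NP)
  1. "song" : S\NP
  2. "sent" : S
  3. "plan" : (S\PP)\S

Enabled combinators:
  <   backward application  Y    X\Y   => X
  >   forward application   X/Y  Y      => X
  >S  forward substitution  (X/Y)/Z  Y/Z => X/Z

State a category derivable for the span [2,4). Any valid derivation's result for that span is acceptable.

[0,4] S   <
  [0,2] PP   >
    [0,1] "often" : PP/(S\NP)
    [1,2] "song" : S\NP
  [2,4] S\PP   <
    [2,3] "sent" : S
    [3,4] "plan" : (S\PP)\S

S\PP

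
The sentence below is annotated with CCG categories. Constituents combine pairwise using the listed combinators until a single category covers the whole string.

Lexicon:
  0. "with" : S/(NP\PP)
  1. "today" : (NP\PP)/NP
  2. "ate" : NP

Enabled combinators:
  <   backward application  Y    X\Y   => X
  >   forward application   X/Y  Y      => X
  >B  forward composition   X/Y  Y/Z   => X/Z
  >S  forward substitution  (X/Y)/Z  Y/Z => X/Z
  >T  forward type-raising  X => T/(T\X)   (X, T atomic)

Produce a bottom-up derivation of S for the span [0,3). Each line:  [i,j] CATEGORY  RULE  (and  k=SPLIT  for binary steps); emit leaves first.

[0,3] S   >
  [0,2] S/NP   >B
    [0,1] "with" : S/(NP\PP)
    [1,2] "today" : (NP\PP)/NP
  [2,3] "ate" : NP

[0,1] S/(NP\PP)  lex  "with"
[1,2] (NP\PP)/NP  lex  "today"
[0,2] S/NP  >B  k=1
[2,3] NP  lex  "ate"
[0,3] S  >  k=2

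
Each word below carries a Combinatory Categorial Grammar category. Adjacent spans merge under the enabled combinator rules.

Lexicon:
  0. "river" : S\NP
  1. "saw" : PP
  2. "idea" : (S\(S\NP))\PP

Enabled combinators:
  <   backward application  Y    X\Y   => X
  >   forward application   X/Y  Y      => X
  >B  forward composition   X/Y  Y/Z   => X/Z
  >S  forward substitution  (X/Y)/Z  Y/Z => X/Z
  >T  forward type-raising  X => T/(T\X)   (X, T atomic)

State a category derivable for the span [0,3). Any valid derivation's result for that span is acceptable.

[0,3] S   <
  [0,1] "river" : S\NP
  [1,3] S\(S\NP)   <
    [1,2] "saw" : PP
    [2,3] "idea" : (S\(S\NP))\PP

S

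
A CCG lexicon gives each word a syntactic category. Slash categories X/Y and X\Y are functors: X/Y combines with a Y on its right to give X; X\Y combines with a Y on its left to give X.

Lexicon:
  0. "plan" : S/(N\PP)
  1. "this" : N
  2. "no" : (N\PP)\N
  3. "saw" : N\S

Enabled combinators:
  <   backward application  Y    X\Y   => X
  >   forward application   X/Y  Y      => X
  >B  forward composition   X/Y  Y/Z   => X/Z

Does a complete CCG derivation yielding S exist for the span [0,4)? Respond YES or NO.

S/(N\PP) N (N\PP)\N N\S
CKY chart[0,4] = {N}; S ∉ chart

NO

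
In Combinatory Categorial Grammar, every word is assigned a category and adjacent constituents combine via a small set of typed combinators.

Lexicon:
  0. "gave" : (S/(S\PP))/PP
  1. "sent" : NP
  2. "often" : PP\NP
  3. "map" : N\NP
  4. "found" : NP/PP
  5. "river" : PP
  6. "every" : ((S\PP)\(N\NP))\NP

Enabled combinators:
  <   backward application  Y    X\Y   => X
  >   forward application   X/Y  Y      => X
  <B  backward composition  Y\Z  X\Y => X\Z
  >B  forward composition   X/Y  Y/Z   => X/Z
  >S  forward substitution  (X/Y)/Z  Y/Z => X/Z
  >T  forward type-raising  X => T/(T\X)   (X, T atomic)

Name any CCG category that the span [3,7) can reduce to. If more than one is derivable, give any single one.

S\PP

[0,7] S   >
  [0,3] S/(S\PP)   >
    [0,1] "gave" : (S/(S\PP))/PP
    [1,3] PP   <
      [1,2] "sent" : NP
      [2,3] "often" : PP\NP
  [3,7] S\PP   <
    [3,4] "map" : N\NP
    [4,7] (S\PP)\(N\NP)   <
      [4,6] NP   >
        [4,5] "found" : NP/PP
        [5,6] "river" : PP
      [6,7] "every" : ((S\PP)\(N\NP))\NP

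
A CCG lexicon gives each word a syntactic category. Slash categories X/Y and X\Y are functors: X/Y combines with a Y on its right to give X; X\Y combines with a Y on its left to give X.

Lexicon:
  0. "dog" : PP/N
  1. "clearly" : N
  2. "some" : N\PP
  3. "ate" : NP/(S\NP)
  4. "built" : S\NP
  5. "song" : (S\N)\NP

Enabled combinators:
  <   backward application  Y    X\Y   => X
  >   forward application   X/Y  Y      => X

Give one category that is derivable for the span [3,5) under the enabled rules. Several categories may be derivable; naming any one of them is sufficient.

[0,6] S   <
  [0,3] N   <
    [0,2] PP   >
      [0,1] "dog" : PP/N
      [1,2] "clearly" : N
    [2,3] "some" : N\PP
  [3,6] S\N   <
    [3,5] NP   >
      [3,4] "ate" : NP/(S\NP)
      [4,5] "built" : S\NP
    [5,6] "song" : (S\N)\NP

NP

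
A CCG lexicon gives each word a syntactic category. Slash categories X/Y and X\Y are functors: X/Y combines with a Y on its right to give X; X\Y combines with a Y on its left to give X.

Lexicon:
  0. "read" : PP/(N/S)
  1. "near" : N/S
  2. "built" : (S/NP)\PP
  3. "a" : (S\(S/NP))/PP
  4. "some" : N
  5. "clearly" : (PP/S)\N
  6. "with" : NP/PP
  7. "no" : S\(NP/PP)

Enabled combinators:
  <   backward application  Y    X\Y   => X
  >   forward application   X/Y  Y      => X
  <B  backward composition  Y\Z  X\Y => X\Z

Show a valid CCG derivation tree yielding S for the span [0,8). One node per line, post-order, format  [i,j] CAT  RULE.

[0,8] S   <
  [0,3] S/NP   <
    [0,2] PP   >
      [0,1] "read" : PP/(N/S)
      [1,2] "near" : N/S
    [2,3] "built" : (S/NP)\PP
  [3,8] S\(S/NP)   >
    [3,4] "a" : (S\(S/NP))/PP
    [4,8] PP   >
      [4,6] PP/S   <
        [4,5] "some" : N
        [5,6] "clearly" : (PP/S)\N
      [6,8] S   <
        [6,7] "with" : NP/PP
        [7,8] "no" : S\(NP/PP)

[0,1] PP/(N/S)  lex  "read"
[1,2] N/S  lex  "near"
[0,2] PP  >  k=1
[2,3] (S/NP)\PP  lex  "built"
[0,3] S/NP  <  k=2
[3,4] (S\(S/NP))/PP  lex  "a"
[4,5] N  lex  "some"
[5,6] (PP/S)\N  lex  "clearly"
[4,6] PP/S  <  k=5
[6,7] NP/PP  lex  "with"
[7,8] S\(NP/PP)  lex  "no"
[6,8] S  <  k=7
[4,8] PP  >  k=6
[3,8] S\(S/NP)  >  k=4
[0,8] S  <  k=3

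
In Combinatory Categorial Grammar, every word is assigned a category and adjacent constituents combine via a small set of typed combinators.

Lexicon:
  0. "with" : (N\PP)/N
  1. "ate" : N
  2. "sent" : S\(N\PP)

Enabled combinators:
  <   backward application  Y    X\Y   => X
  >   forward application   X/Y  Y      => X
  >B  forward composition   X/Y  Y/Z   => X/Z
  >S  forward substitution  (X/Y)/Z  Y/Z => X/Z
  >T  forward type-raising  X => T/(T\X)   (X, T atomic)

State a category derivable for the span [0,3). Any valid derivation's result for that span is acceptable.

[0,3] S   <
  [0,2] N\PP   >
    [0,1] "with" : (N\PP)/N
    [1,2] "ate" : N
  [2,3] "sent" : S\(N\PP)

S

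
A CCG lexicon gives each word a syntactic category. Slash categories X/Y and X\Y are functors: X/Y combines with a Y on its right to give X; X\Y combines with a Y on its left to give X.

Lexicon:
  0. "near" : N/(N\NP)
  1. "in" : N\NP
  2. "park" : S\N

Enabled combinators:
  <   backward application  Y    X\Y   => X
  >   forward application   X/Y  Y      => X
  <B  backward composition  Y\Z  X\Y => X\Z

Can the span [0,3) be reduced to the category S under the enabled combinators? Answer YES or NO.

[0,3] S   <
  [0,2] N   >
    [0,1] "near" : N/(N\NP)
    [1,2] "in" : N\NP
  [2,3] "park" : S\N

YES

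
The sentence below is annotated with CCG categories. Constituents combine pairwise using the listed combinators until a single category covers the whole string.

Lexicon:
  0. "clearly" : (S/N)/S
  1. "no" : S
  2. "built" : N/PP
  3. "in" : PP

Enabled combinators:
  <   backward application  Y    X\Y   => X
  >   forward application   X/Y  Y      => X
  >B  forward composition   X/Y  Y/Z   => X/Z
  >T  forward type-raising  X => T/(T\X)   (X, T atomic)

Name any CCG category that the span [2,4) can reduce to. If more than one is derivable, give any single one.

N

[0,4] S   >
  [0,2] S/N   >
    [0,1] "clearly" : (S/N)/S
    [1,2] "no" : S
  [2,4] N   >
    [2,3] "built" : N/PP
    [3,4] "in" : PP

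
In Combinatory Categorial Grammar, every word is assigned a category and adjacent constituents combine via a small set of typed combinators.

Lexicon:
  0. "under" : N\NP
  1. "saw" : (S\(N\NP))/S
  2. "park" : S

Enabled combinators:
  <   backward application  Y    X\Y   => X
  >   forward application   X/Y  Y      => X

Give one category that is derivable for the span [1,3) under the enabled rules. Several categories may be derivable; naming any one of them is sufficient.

[0,3] S   <
  [0,1] "under" : N\NP
  [1,3] S\(N\NP)   >
    [1,2] "saw" : (S\(N\NP))/S
    [2,3] "park" : S

S\(N\NP)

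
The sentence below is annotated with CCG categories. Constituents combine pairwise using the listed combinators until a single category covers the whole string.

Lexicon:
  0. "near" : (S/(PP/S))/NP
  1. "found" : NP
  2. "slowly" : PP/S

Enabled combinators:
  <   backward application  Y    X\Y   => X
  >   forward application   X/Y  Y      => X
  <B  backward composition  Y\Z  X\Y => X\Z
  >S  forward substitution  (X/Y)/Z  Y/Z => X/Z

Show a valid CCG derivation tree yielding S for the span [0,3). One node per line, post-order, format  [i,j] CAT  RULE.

[0,3] S   >
  [0,2] S/(PP/S)   >
    [0,1] "near" : (S/(PP/S))/NP
    [1,2] "found" : NP
  [2,3] "slowly" : PP/S

[0,1] (S/(PP/S))/NP  lex  "near"
[1,2] NP  lex  "found"
[0,2] S/(PP/S)  >  k=1
[2,3] PP/S  lex  "slowly"
[0,3] S  >  k=2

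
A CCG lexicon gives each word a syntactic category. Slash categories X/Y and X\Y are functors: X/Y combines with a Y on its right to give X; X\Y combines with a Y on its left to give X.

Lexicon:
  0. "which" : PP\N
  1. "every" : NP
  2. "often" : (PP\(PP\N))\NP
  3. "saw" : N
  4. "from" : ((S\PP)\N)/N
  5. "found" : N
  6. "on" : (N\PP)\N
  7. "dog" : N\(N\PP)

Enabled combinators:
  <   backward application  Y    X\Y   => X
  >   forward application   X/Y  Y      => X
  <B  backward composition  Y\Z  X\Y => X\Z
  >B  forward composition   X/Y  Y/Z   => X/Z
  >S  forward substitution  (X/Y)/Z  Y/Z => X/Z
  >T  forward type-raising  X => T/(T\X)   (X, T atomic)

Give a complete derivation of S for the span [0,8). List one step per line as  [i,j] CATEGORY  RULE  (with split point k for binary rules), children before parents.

[0,1] PP\N  lex  "which"
[1,2] NP  lex  "every"
[2,3] (PP\(PP\N))\NP  lex  "often"
[1,3] PP\(PP\N)  <  k=2
[0,3] PP  <  k=1
[3,4] N  lex  "saw"
[4,5] ((S\PP)\N)/N  lex  "from"
[5,6] N  lex  "found"
[6,7] (N\PP)\N  lex  "on"
[5,7] N\PP  <  k=6
[7,8] N\(N\PP)  lex  "dog"
[5,8] N  <  k=7
[4,8] (S\PP)\N  >  k=5
[3,8] S\PP  <  k=4
[0,8] S  <  k=3

[0,8] S   <
  [0,3] PP   <
    [0,1] "which" : PP\N
    [1,3] PP\(PP\N)   <
      [1,2] "every" : NP
      [2,3] "often" : (PP\(PP\N))\NP
  [3,8] S\PP   <
    [3,4] "saw" : N
    [4,8] (S\PP)\N   >
      [4,5] "from" : ((S\PP)\N)/N
      [5,8] N   <
        [5,7] N\PP   <
          [5,6] "found" : N
          [6,7] "on" : (N\PP)\N
        [7,8] "dog" : N\(N\PP)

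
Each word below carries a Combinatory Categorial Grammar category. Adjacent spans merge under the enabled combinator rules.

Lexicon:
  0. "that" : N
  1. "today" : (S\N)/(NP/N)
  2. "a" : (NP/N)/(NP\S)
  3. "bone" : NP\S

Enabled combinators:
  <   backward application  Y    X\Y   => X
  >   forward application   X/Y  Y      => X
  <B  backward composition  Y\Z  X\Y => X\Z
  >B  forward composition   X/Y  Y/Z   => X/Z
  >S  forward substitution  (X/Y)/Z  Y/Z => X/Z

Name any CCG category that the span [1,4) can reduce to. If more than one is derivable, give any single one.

S\N

[0,4] S   <
  [0,1] "that" : N
  [1,4] S\N   >
    [1,2] "today" : (S\N)/(NP/N)
    [2,4] NP/N   >
      [2,3] "a" : (NP/N)/(NP\S)
      [3,4] "bone" : NP\S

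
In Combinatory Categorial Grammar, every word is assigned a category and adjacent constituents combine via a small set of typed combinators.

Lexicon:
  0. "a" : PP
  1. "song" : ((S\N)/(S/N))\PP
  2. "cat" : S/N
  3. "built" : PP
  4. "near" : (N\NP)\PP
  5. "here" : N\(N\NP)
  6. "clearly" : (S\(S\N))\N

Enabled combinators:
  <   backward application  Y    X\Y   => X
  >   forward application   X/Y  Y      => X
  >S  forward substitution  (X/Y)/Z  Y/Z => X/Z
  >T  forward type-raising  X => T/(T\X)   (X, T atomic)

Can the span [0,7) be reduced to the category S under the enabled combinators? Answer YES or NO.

YES

[0,7] S   <
  [0,3] S\N   >
    [0,2] (S\N)/(S/N)   <
      [0,1] "a" : PP
      [1,2] "song" : ((S\N)/(S/N))\PP
    [2,3] "cat" : S/N
  [3,7] S\(S\N)   <
    [3,6] N   <
      [3,5] N\NP   <
        [3,4] "built" : PP
        [4,5] "near" : (N\NP)\PP
      [5,6] "here" : N\(N\NP)
    [6,7] "clearly" : (S\(S\N))\N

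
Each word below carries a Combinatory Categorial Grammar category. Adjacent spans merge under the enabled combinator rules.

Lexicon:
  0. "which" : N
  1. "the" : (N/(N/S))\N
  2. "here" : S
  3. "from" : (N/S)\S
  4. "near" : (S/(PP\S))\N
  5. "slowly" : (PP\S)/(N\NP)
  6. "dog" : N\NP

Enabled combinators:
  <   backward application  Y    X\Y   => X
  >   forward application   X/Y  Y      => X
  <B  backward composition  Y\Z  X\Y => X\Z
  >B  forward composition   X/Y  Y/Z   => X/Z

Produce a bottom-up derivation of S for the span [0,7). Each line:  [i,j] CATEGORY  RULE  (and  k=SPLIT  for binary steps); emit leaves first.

[0,7] S   >
  [0,5] S/(PP\S)   <
    [0,4] N   >
      [0,2] N/(N/S)   <
        [0,1] "which" : N
        [1,2] "the" : (N/(N/S))\N
      [2,4] N/S   <
        [2,3] "here" : S
        [3,4] "from" : (N/S)\S
    [4,5] "near" : (S/(PP\S))\N
  [5,7] PP\S   >
    [5,6] "slowly" : (PP\S)/(N\NP)
    [6,7] "dog" : N\NP

[0,1] N  lex  "which"
[1,2] (N/(N/S))\N  lex  "the"
[0,2] N/(N/S)  <  k=1
[2,3] S  lex  "here"
[3,4] (N/S)\S  lex  "from"
[2,4] N/S  <  k=3
[0,4] N  >  k=2
[4,5] (S/(PP\S))\N  lex  "near"
[0,5] S/(PP\S)  <  k=4
[5,6] (PP\S)/(N\NP)  lex  "slowly"
[6,7] N\NP  lex  "dog"
[5,7] PP\S  >  k=6
[0,7] S  >  k=5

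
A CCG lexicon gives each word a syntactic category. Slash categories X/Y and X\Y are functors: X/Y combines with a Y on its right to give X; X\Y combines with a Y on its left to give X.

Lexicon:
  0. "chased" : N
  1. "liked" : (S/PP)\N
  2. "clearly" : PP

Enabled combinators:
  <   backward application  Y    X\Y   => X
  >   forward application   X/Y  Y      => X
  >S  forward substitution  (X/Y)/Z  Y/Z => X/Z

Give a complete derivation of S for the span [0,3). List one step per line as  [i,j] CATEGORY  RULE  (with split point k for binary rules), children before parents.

[0,1] N  lex  "chased"
[1,2] (S/PP)\N  lex  "liked"
[0,2] S/PP  <  k=1
[2,3] PP  lex  "clearly"
[0,3] S  >  k=2

[0,3] S   >
  [0,2] S/PP   <
    [0,1] "chased" : N
    [1,2] "liked" : (S/PP)\N
  [2,3] "clearly" : PP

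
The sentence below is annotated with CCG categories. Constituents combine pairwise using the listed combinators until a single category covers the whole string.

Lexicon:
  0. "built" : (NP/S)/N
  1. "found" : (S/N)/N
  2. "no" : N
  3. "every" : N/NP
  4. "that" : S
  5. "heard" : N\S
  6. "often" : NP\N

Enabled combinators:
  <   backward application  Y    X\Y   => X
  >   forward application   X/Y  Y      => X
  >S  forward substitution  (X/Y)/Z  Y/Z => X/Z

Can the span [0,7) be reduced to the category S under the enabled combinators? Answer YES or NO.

NO

(NP/S)/N (S/N)/N N N/NP S N\S NP\N
CKY chart[0,7] = {NP}; S ∉ chart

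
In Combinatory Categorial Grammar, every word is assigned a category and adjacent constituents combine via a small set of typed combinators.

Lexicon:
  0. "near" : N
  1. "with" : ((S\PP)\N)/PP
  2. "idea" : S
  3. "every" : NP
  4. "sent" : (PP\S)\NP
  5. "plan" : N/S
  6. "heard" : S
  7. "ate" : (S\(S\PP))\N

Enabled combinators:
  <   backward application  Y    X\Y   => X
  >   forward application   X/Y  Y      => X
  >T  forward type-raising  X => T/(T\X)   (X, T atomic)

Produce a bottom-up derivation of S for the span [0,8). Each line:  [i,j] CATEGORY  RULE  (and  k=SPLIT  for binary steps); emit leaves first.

[0,8] S   <
  [0,5] S\PP   <
    [0,1] "near" : N
    [1,5] (S\PP)\N   >
      [1,2] "with" : ((S\PP)\N)/PP
      [2,5] PP   <
        [2,3] "idea" : S
        [3,5] PP\S   <
          [3,4] "every" : NP
          [4,5] "sent" : (PP\S)\NP
  [5,8] S\(S\PP)   <
    [5,7] N   >
      [5,6] "plan" : N/S
      [6,7] "heard" : S
    [7,8] "ate" : (S\(S\PP))\N

[0,1] N  lex  "near"
[1,2] ((S\PP)\N)/PP  lex  "with"
[2,3] S  lex  "idea"
[3,4] NP  lex  "every"
[4,5] (PP\S)\NP  lex  "sent"
[3,5] PP\S  <  k=4
[2,5] PP  <  k=3
[1,5] (S\PP)\N  >  k=2
[0,5] S\PP  <  k=1
[5,6] N/S  lex  "plan"
[6,7] S  lex  "heard"
[5,7] N  >  k=6
[7,8] (S\(S\PP))\N  lex  "ate"
[5,8] S\(S\PP)  <  k=7
[0,8] S  <  k=5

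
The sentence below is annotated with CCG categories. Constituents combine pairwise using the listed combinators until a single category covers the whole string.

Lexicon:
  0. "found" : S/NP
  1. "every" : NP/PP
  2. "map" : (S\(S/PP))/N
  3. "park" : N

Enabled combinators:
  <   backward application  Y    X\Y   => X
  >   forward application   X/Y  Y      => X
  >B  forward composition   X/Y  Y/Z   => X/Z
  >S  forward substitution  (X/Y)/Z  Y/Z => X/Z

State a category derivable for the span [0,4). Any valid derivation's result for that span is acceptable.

[0,4] S   <
  [0,2] S/PP   >B
    [0,1] "found" : S/NP
    [1,2] "every" : NP/PP
  [2,4] S\(S/PP)   >
    [2,3] "map" : (S\(S/PP))/N
    [3,4] "park" : N

S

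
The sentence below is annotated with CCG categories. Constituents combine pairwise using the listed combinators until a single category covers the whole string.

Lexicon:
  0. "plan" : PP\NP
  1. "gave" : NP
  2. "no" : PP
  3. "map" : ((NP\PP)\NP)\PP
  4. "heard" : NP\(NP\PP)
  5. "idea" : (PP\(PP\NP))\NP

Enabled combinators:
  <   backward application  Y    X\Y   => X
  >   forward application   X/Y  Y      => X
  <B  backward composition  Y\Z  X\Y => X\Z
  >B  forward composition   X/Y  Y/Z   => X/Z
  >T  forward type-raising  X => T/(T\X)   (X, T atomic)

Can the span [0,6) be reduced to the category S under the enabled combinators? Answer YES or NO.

NO

PP\NP NP PP ((NP\PP)\NP)\PP NP\(NP\PP) (PP\(PP\NP))\NP
CKY chart[0,6] = {N/(N\PP), NP/(NP\PP), PP, PP/(PP\PP), S/(S\PP)}; S ∉ chart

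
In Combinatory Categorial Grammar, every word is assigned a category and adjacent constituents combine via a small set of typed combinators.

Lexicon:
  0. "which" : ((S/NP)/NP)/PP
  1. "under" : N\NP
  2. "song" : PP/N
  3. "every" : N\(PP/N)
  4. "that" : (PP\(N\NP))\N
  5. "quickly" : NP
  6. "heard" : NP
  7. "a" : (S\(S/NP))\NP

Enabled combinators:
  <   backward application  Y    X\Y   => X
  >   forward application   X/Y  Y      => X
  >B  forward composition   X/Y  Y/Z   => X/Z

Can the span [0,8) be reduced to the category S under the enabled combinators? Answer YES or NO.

[0,8] S   <
  [0,6] S/NP   >
    [0,5] (S/NP)/NP   >
      [0,1] "which" : ((S/NP)/NP)/PP
      [1,5] PP   <
        [1,2] "under" : N\NP
        [2,5] PP\(N\NP)   <
          [2,4] N   <
            [2,3] "song" : PP/N
            [3,4] "every" : N\(PP/N)
          [4,5] "that" : (PP\(N\NP))\N
    [5,6] "quickly" : NP
  [6,8] S\(S/NP)   <
    [6,7] "heard" : NP
    [7,8] "a" : (S\(S/NP))\NP

YES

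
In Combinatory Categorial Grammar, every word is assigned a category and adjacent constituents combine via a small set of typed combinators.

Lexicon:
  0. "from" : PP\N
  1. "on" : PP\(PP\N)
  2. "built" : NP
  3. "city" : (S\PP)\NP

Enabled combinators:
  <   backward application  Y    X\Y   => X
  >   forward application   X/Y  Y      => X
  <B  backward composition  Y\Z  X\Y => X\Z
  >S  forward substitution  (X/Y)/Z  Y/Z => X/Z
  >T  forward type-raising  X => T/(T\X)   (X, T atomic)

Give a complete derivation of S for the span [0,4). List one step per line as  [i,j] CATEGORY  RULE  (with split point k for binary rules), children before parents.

[0,1] PP\N  lex  "from"
[1,2] PP\(PP\N)  lex  "on"
[0,2] PP  <  k=1
[2,3] NP  lex  "built"
[3,4] (S\PP)\NP  lex  "city"
[2,4] S\PP  <  k=3
[0,4] S  <  k=2

[0,4] S   <
  [0,2] PP   <
    [0,1] "from" : PP\N
    [1,2] "on" : PP\(PP\N)
  [2,4] S\PP   <
    [2,3] "built" : NP
    [3,4] "city" : (S\PP)\NP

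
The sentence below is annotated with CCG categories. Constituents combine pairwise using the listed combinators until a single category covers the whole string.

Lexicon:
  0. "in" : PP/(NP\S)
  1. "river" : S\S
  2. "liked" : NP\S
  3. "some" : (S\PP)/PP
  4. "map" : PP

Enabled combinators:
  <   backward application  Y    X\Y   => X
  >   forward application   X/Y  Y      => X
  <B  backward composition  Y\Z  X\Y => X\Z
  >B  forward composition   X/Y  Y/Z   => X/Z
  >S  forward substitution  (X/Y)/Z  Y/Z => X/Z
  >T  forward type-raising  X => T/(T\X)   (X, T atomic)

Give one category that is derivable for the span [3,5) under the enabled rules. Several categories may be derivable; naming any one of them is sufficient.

[0,5] S   <
  [0,3] PP   >
    [0,1] "in" : PP/(NP\S)
    [1,3] NP\S   <B
      [1,2] "river" : S\S
      [2,3] "liked" : NP\S
  [3,5] S\PP   >
    [3,4] "some" : (S\PP)/PP
    [4,5] "map" : PP

S\PP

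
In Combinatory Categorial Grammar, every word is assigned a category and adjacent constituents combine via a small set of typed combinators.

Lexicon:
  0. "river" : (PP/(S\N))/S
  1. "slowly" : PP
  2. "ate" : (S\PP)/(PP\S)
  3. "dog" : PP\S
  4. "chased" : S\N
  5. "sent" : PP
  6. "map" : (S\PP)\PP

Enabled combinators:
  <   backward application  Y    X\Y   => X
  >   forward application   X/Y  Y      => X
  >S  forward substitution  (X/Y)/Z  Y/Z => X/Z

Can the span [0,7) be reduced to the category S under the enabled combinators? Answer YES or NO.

YES

[0,7] S   <
  [0,5] PP   >
    [0,4] PP/(S\N)   >
      [0,1] "river" : (PP/(S\N))/S
      [1,4] S   <
        [1,2] "slowly" : PP
        [2,4] S\PP   >
          [2,3] "ate" : (S\PP)/(PP\S)
          [3,4] "dog" : PP\S
    [4,5] "chased" : S\N
  [5,7] S\PP   <
    [5,6] "sent" : PP
    [6,7] "map" : (S\PP)\PP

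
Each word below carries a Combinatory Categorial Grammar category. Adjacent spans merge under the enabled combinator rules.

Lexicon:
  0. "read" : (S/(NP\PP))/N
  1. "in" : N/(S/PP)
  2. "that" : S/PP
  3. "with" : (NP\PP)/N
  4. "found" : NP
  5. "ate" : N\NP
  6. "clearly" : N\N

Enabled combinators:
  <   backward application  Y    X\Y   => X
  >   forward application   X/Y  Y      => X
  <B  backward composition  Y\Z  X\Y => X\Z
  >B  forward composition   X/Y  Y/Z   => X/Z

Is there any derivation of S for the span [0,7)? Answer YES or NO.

[0,7] S   >
  [0,4] S/N   >B
    [0,3] S/(NP\PP)   >
      [0,1] "read" : (S/(NP\PP))/N
      [1,3] N   >
        [1,2] "in" : N/(S/PP)
        [2,3] "that" : S/PP
    [3,4] "with" : (NP\PP)/N
  [4,7] N   <
    [4,5] "found" : NP
    [5,7] N\NP   <B
      [5,6] "ate" : N\NP
      [6,7] "clearly" : N\N

YES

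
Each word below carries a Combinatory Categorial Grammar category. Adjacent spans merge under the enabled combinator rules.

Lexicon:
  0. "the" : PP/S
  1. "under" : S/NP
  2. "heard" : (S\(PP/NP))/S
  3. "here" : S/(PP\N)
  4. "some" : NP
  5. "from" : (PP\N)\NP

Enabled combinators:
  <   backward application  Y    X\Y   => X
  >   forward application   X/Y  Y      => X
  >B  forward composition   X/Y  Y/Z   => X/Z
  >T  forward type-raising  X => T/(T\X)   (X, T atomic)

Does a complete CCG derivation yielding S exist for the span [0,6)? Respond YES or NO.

[0,6] S   <
  [0,2] PP/NP   >B
    [0,1] "the" : PP/S
    [1,2] "under" : S/NP
  [2,6] S\(PP/NP)   >
    [2,3] "heard" : (S\(PP/NP))/S
    [3,6] S   >
      [3,4] "here" : S/(PP\N)
      [4,6] PP\N   <
        [4,5] "some" : NP
        [5,6] "from" : (PP\N)\NP

YES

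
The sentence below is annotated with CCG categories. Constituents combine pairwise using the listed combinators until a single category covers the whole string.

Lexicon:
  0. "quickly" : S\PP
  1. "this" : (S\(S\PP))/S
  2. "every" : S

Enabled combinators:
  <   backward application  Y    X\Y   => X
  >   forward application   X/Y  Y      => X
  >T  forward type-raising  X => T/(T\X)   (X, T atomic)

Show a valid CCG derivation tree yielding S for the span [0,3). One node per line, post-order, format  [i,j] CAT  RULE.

[0,3] S   <
  [0,1] "quickly" : S\PP
  [1,3] S\(S\PP)   >
    [1,2] "this" : (S\(S\PP))/S
    [2,3] "every" : S

[0,1] S\PP  lex  "quickly"
[1,2] (S\(S\PP))/S  lex  "this"
[2,3] S  lex  "every"
[1,3] S\(S\PP)  >  k=2
[0,3] S  <  k=1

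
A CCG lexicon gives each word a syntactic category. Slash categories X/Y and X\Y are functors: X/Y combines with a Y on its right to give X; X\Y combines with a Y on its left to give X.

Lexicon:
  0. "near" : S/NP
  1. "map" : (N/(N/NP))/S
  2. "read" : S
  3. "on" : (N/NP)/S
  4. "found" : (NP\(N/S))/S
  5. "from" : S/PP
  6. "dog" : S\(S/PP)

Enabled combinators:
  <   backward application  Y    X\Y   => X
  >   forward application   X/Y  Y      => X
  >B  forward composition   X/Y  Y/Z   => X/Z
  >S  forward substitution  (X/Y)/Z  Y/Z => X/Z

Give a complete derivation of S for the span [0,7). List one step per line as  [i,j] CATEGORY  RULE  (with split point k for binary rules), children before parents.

[0,1] S/NP  lex  "near"
[1,2] (N/(N/NP))/S  lex  "map"
[2,3] S  lex  "read"
[1,3] N/(N/NP)  >  k=2
[3,4] (N/NP)/S  lex  "on"
[1,4] N/S  >B  k=3
[4,5] (NP\(N/S))/S  lex  "found"
[5,6] S/PP  lex  "from"
[6,7] S\(S/PP)  lex  "dog"
[5,7] S  <  k=6
[4,7] NP\(N/S)  >  k=5
[1,7] NP  <  k=4
[0,7] S  >  k=1

[0,7] S   >
  [0,1] "near" : S/NP
  [1,7] NP   <
    [1,4] N/S   >B
      [1,3] N/(N/NP)   >
        [1,2] "map" : (N/(N/NP))/S
        [2,3] "read" : S
      [3,4] "on" : (N/NP)/S
    [4,7] NP\(N/S)   >
      [4,5] "found" : (NP\(N/S))/S
      [5,7] S   <
        [5,6] "from" : S/PP
        [6,7] "dog" : S\(S/PP)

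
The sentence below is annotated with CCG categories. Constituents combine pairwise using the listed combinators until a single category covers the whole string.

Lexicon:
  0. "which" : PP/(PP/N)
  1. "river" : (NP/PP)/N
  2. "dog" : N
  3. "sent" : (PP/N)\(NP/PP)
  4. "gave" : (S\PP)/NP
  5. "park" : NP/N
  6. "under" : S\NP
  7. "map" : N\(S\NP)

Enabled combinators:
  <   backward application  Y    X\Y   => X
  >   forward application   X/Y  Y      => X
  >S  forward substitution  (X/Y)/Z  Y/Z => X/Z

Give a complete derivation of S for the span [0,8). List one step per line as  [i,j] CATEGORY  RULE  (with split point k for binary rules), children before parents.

[0,8] S   <
  [0,4] PP   >
    [0,1] "which" : PP/(PP/N)
    [1,4] PP/N   <
      [1,3] NP/PP   >
        [1,2] "river" : (NP/PP)/N
        [2,3] "dog" : N
      [3,4] "sent" : (PP/N)\(NP/PP)
  [4,8] S\PP   >
    [4,5] "gave" : (S\PP)/NP
    [5,8] NP   >
      [5,6] "park" : NP/N
      [6,8] N   <
        [6,7] "under" : S\NP
        [7,8] "map" : N\(S\NP)

[0,1] PP/(PP/N)  lex  "which"
[1,2] (NP/PP)/N  lex  "river"
[2,3] N  lex  "dog"
[1,3] NP/PP  >  k=2
[3,4] (PP/N)\(NP/PP)  lex  "sent"
[1,4] PP/N  <  k=3
[0,4] PP  >  k=1
[4,5] (S\PP)/NP  lex  "gave"
[5,6] NP/N  lex  "park"
[6,7] S\NP  lex  "under"
[7,8] N\(S\NP)  lex  "map"
[6,8] N  <  k=7
[5,8] NP  >  k=6
[4,8] S\PP  >  k=5
[0,8] S  <  k=4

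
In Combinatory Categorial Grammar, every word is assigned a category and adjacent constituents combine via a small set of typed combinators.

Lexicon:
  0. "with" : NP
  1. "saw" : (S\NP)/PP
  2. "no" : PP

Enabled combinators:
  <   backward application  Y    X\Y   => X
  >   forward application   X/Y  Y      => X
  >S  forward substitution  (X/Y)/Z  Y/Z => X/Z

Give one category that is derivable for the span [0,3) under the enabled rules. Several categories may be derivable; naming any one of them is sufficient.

[0,3] S   <
  [0,1] "with" : NP
  [1,3] S\NP   >
    [1,2] "saw" : (S\NP)/PP
    [2,3] "no" : PP

S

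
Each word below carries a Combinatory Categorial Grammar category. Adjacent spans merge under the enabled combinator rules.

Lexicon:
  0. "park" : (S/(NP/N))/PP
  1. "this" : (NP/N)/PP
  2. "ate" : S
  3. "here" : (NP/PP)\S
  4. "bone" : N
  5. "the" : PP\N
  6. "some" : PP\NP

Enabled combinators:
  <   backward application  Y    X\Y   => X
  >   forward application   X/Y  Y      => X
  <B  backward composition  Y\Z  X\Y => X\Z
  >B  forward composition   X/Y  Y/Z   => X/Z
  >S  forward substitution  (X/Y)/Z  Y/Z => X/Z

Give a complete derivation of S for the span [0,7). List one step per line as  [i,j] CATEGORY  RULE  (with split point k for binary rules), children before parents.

[0,7] S   >
  [0,2] S/PP   >S
    [0,1] "park" : (S/(NP/N))/PP
    [1,2] "this" : (NP/N)/PP
  [2,7] PP   <
    [2,6] NP   >
      [2,4] NP/PP   <
        [2,3] "ate" : S
        [3,4] "here" : (NP/PP)\S
      [4,6] PP   <
        [4,5] "bone" : N
        [5,6] "the" : PP\N
    [6,7] "some" : PP\NP

[0,1] (S/(NP/N))/PP  lex  "park"
[1,2] (NP/N)/PP  lex  "this"
[0,2] S/PP  >S  k=1
[2,3] S  lex  "ate"
[3,4] (NP/PP)\S  lex  "here"
[2,4] NP/PP  <  k=3
[4,5] N  lex  "bone"
[5,6] PP\N  lex  "the"
[4,6] PP  <  k=5
[2,6] NP  >  k=4
[6,7] PP\NP  lex  "some"
[2,7] PP  <  k=6
[0,7] S  >  k=2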